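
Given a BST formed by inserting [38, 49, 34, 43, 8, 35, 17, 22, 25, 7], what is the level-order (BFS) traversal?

Tree insertion order: [38, 49, 34, 43, 8, 35, 17, 22, 25, 7]
Tree (level-order array): [38, 34, 49, 8, 35, 43, None, 7, 17, None, None, None, None, None, None, None, 22, None, 25]
BFS from the root, enqueuing left then right child of each popped node:
  queue [38] -> pop 38, enqueue [34, 49], visited so far: [38]
  queue [34, 49] -> pop 34, enqueue [8, 35], visited so far: [38, 34]
  queue [49, 8, 35] -> pop 49, enqueue [43], visited so far: [38, 34, 49]
  queue [8, 35, 43] -> pop 8, enqueue [7, 17], visited so far: [38, 34, 49, 8]
  queue [35, 43, 7, 17] -> pop 35, enqueue [none], visited so far: [38, 34, 49, 8, 35]
  queue [43, 7, 17] -> pop 43, enqueue [none], visited so far: [38, 34, 49, 8, 35, 43]
  queue [7, 17] -> pop 7, enqueue [none], visited so far: [38, 34, 49, 8, 35, 43, 7]
  queue [17] -> pop 17, enqueue [22], visited so far: [38, 34, 49, 8, 35, 43, 7, 17]
  queue [22] -> pop 22, enqueue [25], visited so far: [38, 34, 49, 8, 35, 43, 7, 17, 22]
  queue [25] -> pop 25, enqueue [none], visited so far: [38, 34, 49, 8, 35, 43, 7, 17, 22, 25]
Result: [38, 34, 49, 8, 35, 43, 7, 17, 22, 25]


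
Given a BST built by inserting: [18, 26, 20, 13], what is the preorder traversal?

Tree insertion order: [18, 26, 20, 13]
Tree (level-order array): [18, 13, 26, None, None, 20]
Preorder traversal: [18, 13, 26, 20]


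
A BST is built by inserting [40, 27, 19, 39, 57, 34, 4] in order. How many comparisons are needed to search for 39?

Search path for 39: 40 -> 27 -> 39
Found: True
Comparisons: 3


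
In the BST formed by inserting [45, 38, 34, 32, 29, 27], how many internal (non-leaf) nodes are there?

Tree built from: [45, 38, 34, 32, 29, 27]
Tree (level-order array): [45, 38, None, 34, None, 32, None, 29, None, 27]
Rule: An internal node has at least one child.
Per-node child counts:
  node 45: 1 child(ren)
  node 38: 1 child(ren)
  node 34: 1 child(ren)
  node 32: 1 child(ren)
  node 29: 1 child(ren)
  node 27: 0 child(ren)
Matching nodes: [45, 38, 34, 32, 29]
Count of internal (non-leaf) nodes: 5


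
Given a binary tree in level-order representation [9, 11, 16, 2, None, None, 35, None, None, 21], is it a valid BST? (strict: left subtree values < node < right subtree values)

Level-order array: [9, 11, 16, 2, None, None, 35, None, None, 21]
Validate using subtree bounds (lo, hi): at each node, require lo < value < hi,
then recurse left with hi=value and right with lo=value.
Preorder trace (stopping at first violation):
  at node 9 with bounds (-inf, +inf): OK
  at node 11 with bounds (-inf, 9): VIOLATION
Node 11 violates its bound: not (-inf < 11 < 9).
Result: Not a valid BST


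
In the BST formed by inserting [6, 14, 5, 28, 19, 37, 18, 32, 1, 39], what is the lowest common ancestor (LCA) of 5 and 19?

Tree insertion order: [6, 14, 5, 28, 19, 37, 18, 32, 1, 39]
Tree (level-order array): [6, 5, 14, 1, None, None, 28, None, None, 19, 37, 18, None, 32, 39]
In a BST, the LCA of p=5, q=19 is the first node v on the
root-to-leaf path with p <= v <= q (go left if both < v, right if both > v).
Walk from root:
  at 6: 5 <= 6 <= 19, this is the LCA
LCA = 6


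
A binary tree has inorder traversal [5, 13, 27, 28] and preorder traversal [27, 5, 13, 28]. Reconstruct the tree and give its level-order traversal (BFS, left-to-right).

Inorder:  [5, 13, 27, 28]
Preorder: [27, 5, 13, 28]
Algorithm: preorder visits root first, so consume preorder in order;
for each root, split the current inorder slice at that value into
left-subtree inorder and right-subtree inorder, then recurse.
Recursive splits:
  root=27; inorder splits into left=[5, 13], right=[28]
  root=5; inorder splits into left=[], right=[13]
  root=13; inorder splits into left=[], right=[]
  root=28; inorder splits into left=[], right=[]
Reconstructed level-order: [27, 5, 28, 13]


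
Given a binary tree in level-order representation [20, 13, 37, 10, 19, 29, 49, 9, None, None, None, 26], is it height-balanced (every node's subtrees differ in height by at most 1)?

Tree (level-order array): [20, 13, 37, 10, 19, 29, 49, 9, None, None, None, 26]
Definition: a tree is height-balanced if, at every node, |h(left) - h(right)| <= 1 (empty subtree has height -1).
Bottom-up per-node check:
  node 9: h_left=-1, h_right=-1, diff=0 [OK], height=0
  node 10: h_left=0, h_right=-1, diff=1 [OK], height=1
  node 19: h_left=-1, h_right=-1, diff=0 [OK], height=0
  node 13: h_left=1, h_right=0, diff=1 [OK], height=2
  node 26: h_left=-1, h_right=-1, diff=0 [OK], height=0
  node 29: h_left=0, h_right=-1, diff=1 [OK], height=1
  node 49: h_left=-1, h_right=-1, diff=0 [OK], height=0
  node 37: h_left=1, h_right=0, diff=1 [OK], height=2
  node 20: h_left=2, h_right=2, diff=0 [OK], height=3
All nodes satisfy the balance condition.
Result: Balanced


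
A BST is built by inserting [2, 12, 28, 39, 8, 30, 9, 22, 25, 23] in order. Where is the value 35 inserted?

Starting tree (level order): [2, None, 12, 8, 28, None, 9, 22, 39, None, None, None, 25, 30, None, 23]
Insertion path: 2 -> 12 -> 28 -> 39 -> 30
Result: insert 35 as right child of 30
Final tree (level order): [2, None, 12, 8, 28, None, 9, 22, 39, None, None, None, 25, 30, None, 23, None, None, 35]


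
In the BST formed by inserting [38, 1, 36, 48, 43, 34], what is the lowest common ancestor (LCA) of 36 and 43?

Tree insertion order: [38, 1, 36, 48, 43, 34]
Tree (level-order array): [38, 1, 48, None, 36, 43, None, 34]
In a BST, the LCA of p=36, q=43 is the first node v on the
root-to-leaf path with p <= v <= q (go left if both < v, right if both > v).
Walk from root:
  at 38: 36 <= 38 <= 43, this is the LCA
LCA = 38


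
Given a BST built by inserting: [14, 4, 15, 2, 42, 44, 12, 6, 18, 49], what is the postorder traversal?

Tree insertion order: [14, 4, 15, 2, 42, 44, 12, 6, 18, 49]
Tree (level-order array): [14, 4, 15, 2, 12, None, 42, None, None, 6, None, 18, 44, None, None, None, None, None, 49]
Postorder traversal: [2, 6, 12, 4, 18, 49, 44, 42, 15, 14]


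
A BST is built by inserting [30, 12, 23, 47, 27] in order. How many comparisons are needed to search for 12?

Search path for 12: 30 -> 12
Found: True
Comparisons: 2


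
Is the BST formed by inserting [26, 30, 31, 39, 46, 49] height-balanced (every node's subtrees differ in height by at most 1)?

Tree (level-order array): [26, None, 30, None, 31, None, 39, None, 46, None, 49]
Definition: a tree is height-balanced if, at every node, |h(left) - h(right)| <= 1 (empty subtree has height -1).
Bottom-up per-node check:
  node 49: h_left=-1, h_right=-1, diff=0 [OK], height=0
  node 46: h_left=-1, h_right=0, diff=1 [OK], height=1
  node 39: h_left=-1, h_right=1, diff=2 [FAIL (|-1-1|=2 > 1)], height=2
  node 31: h_left=-1, h_right=2, diff=3 [FAIL (|-1-2|=3 > 1)], height=3
  node 30: h_left=-1, h_right=3, diff=4 [FAIL (|-1-3|=4 > 1)], height=4
  node 26: h_left=-1, h_right=4, diff=5 [FAIL (|-1-4|=5 > 1)], height=5
Node 39 violates the condition: |-1 - 1| = 2 > 1.
Result: Not balanced


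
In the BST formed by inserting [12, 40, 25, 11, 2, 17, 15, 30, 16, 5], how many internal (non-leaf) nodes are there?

Tree built from: [12, 40, 25, 11, 2, 17, 15, 30, 16, 5]
Tree (level-order array): [12, 11, 40, 2, None, 25, None, None, 5, 17, 30, None, None, 15, None, None, None, None, 16]
Rule: An internal node has at least one child.
Per-node child counts:
  node 12: 2 child(ren)
  node 11: 1 child(ren)
  node 2: 1 child(ren)
  node 5: 0 child(ren)
  node 40: 1 child(ren)
  node 25: 2 child(ren)
  node 17: 1 child(ren)
  node 15: 1 child(ren)
  node 16: 0 child(ren)
  node 30: 0 child(ren)
Matching nodes: [12, 11, 2, 40, 25, 17, 15]
Count of internal (non-leaf) nodes: 7


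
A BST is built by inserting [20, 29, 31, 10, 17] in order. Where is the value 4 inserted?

Starting tree (level order): [20, 10, 29, None, 17, None, 31]
Insertion path: 20 -> 10
Result: insert 4 as left child of 10
Final tree (level order): [20, 10, 29, 4, 17, None, 31]


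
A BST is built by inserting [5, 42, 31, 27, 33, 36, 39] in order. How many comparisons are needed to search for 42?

Search path for 42: 5 -> 42
Found: True
Comparisons: 2


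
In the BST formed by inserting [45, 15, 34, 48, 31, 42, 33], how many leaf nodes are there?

Tree built from: [45, 15, 34, 48, 31, 42, 33]
Tree (level-order array): [45, 15, 48, None, 34, None, None, 31, 42, None, 33]
Rule: A leaf has 0 children.
Per-node child counts:
  node 45: 2 child(ren)
  node 15: 1 child(ren)
  node 34: 2 child(ren)
  node 31: 1 child(ren)
  node 33: 0 child(ren)
  node 42: 0 child(ren)
  node 48: 0 child(ren)
Matching nodes: [33, 42, 48]
Count of leaf nodes: 3


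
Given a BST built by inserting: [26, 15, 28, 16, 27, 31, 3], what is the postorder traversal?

Tree insertion order: [26, 15, 28, 16, 27, 31, 3]
Tree (level-order array): [26, 15, 28, 3, 16, 27, 31]
Postorder traversal: [3, 16, 15, 27, 31, 28, 26]


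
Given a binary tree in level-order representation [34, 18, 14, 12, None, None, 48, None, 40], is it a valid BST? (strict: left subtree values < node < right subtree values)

Level-order array: [34, 18, 14, 12, None, None, 48, None, 40]
Validate using subtree bounds (lo, hi): at each node, require lo < value < hi,
then recurse left with hi=value and right with lo=value.
Preorder trace (stopping at first violation):
  at node 34 with bounds (-inf, +inf): OK
  at node 18 with bounds (-inf, 34): OK
  at node 12 with bounds (-inf, 18): OK
  at node 40 with bounds (12, 18): VIOLATION
Node 40 violates its bound: not (12 < 40 < 18).
Result: Not a valid BST


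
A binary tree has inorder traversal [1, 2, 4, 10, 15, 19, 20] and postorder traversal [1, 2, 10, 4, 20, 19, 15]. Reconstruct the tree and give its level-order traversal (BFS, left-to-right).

Inorder:   [1, 2, 4, 10, 15, 19, 20]
Postorder: [1, 2, 10, 4, 20, 19, 15]
Algorithm: postorder visits root last, so walk postorder right-to-left;
each value is the root of the current inorder slice — split it at that
value, recurse on the right subtree first, then the left.
Recursive splits:
  root=15; inorder splits into left=[1, 2, 4, 10], right=[19, 20]
  root=19; inorder splits into left=[], right=[20]
  root=20; inorder splits into left=[], right=[]
  root=4; inorder splits into left=[1, 2], right=[10]
  root=10; inorder splits into left=[], right=[]
  root=2; inorder splits into left=[1], right=[]
  root=1; inorder splits into left=[], right=[]
Reconstructed level-order: [15, 4, 19, 2, 10, 20, 1]


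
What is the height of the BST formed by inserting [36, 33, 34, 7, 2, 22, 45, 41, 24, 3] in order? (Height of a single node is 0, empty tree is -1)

Insertion order: [36, 33, 34, 7, 2, 22, 45, 41, 24, 3]
Tree (level-order array): [36, 33, 45, 7, 34, 41, None, 2, 22, None, None, None, None, None, 3, None, 24]
Compute height bottom-up (empty subtree = -1):
  height(3) = 1 + max(-1, -1) = 0
  height(2) = 1 + max(-1, 0) = 1
  height(24) = 1 + max(-1, -1) = 0
  height(22) = 1 + max(-1, 0) = 1
  height(7) = 1 + max(1, 1) = 2
  height(34) = 1 + max(-1, -1) = 0
  height(33) = 1 + max(2, 0) = 3
  height(41) = 1 + max(-1, -1) = 0
  height(45) = 1 + max(0, -1) = 1
  height(36) = 1 + max(3, 1) = 4
Height = 4


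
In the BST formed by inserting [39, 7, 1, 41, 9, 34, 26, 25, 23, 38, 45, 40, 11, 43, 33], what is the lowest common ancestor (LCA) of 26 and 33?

Tree insertion order: [39, 7, 1, 41, 9, 34, 26, 25, 23, 38, 45, 40, 11, 43, 33]
Tree (level-order array): [39, 7, 41, 1, 9, 40, 45, None, None, None, 34, None, None, 43, None, 26, 38, None, None, 25, 33, None, None, 23, None, None, None, 11]
In a BST, the LCA of p=26, q=33 is the first node v on the
root-to-leaf path with p <= v <= q (go left if both < v, right if both > v).
Walk from root:
  at 39: both 26 and 33 < 39, go left
  at 7: both 26 and 33 > 7, go right
  at 9: both 26 and 33 > 9, go right
  at 34: both 26 and 33 < 34, go left
  at 26: 26 <= 26 <= 33, this is the LCA
LCA = 26


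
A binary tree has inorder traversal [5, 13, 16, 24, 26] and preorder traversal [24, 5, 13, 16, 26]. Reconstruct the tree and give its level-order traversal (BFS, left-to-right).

Inorder:  [5, 13, 16, 24, 26]
Preorder: [24, 5, 13, 16, 26]
Algorithm: preorder visits root first, so consume preorder in order;
for each root, split the current inorder slice at that value into
left-subtree inorder and right-subtree inorder, then recurse.
Recursive splits:
  root=24; inorder splits into left=[5, 13, 16], right=[26]
  root=5; inorder splits into left=[], right=[13, 16]
  root=13; inorder splits into left=[], right=[16]
  root=16; inorder splits into left=[], right=[]
  root=26; inorder splits into left=[], right=[]
Reconstructed level-order: [24, 5, 26, 13, 16]


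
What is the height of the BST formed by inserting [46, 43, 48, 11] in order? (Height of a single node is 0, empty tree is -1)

Insertion order: [46, 43, 48, 11]
Tree (level-order array): [46, 43, 48, 11]
Compute height bottom-up (empty subtree = -1):
  height(11) = 1 + max(-1, -1) = 0
  height(43) = 1 + max(0, -1) = 1
  height(48) = 1 + max(-1, -1) = 0
  height(46) = 1 + max(1, 0) = 2
Height = 2


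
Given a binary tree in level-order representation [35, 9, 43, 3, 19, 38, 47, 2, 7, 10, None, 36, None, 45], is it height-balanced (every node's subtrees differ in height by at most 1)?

Tree (level-order array): [35, 9, 43, 3, 19, 38, 47, 2, 7, 10, None, 36, None, 45]
Definition: a tree is height-balanced if, at every node, |h(left) - h(right)| <= 1 (empty subtree has height -1).
Bottom-up per-node check:
  node 2: h_left=-1, h_right=-1, diff=0 [OK], height=0
  node 7: h_left=-1, h_right=-1, diff=0 [OK], height=0
  node 3: h_left=0, h_right=0, diff=0 [OK], height=1
  node 10: h_left=-1, h_right=-1, diff=0 [OK], height=0
  node 19: h_left=0, h_right=-1, diff=1 [OK], height=1
  node 9: h_left=1, h_right=1, diff=0 [OK], height=2
  node 36: h_left=-1, h_right=-1, diff=0 [OK], height=0
  node 38: h_left=0, h_right=-1, diff=1 [OK], height=1
  node 45: h_left=-1, h_right=-1, diff=0 [OK], height=0
  node 47: h_left=0, h_right=-1, diff=1 [OK], height=1
  node 43: h_left=1, h_right=1, diff=0 [OK], height=2
  node 35: h_left=2, h_right=2, diff=0 [OK], height=3
All nodes satisfy the balance condition.
Result: Balanced


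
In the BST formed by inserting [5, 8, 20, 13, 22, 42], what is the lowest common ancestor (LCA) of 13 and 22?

Tree insertion order: [5, 8, 20, 13, 22, 42]
Tree (level-order array): [5, None, 8, None, 20, 13, 22, None, None, None, 42]
In a BST, the LCA of p=13, q=22 is the first node v on the
root-to-leaf path with p <= v <= q (go left if both < v, right if both > v).
Walk from root:
  at 5: both 13 and 22 > 5, go right
  at 8: both 13 and 22 > 8, go right
  at 20: 13 <= 20 <= 22, this is the LCA
LCA = 20


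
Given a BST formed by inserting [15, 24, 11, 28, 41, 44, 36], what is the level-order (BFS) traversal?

Tree insertion order: [15, 24, 11, 28, 41, 44, 36]
Tree (level-order array): [15, 11, 24, None, None, None, 28, None, 41, 36, 44]
BFS from the root, enqueuing left then right child of each popped node:
  queue [15] -> pop 15, enqueue [11, 24], visited so far: [15]
  queue [11, 24] -> pop 11, enqueue [none], visited so far: [15, 11]
  queue [24] -> pop 24, enqueue [28], visited so far: [15, 11, 24]
  queue [28] -> pop 28, enqueue [41], visited so far: [15, 11, 24, 28]
  queue [41] -> pop 41, enqueue [36, 44], visited so far: [15, 11, 24, 28, 41]
  queue [36, 44] -> pop 36, enqueue [none], visited so far: [15, 11, 24, 28, 41, 36]
  queue [44] -> pop 44, enqueue [none], visited so far: [15, 11, 24, 28, 41, 36, 44]
Result: [15, 11, 24, 28, 41, 36, 44]


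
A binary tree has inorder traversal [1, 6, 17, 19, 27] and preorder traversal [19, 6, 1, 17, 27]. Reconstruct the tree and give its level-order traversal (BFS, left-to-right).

Inorder:  [1, 6, 17, 19, 27]
Preorder: [19, 6, 1, 17, 27]
Algorithm: preorder visits root first, so consume preorder in order;
for each root, split the current inorder slice at that value into
left-subtree inorder and right-subtree inorder, then recurse.
Recursive splits:
  root=19; inorder splits into left=[1, 6, 17], right=[27]
  root=6; inorder splits into left=[1], right=[17]
  root=1; inorder splits into left=[], right=[]
  root=17; inorder splits into left=[], right=[]
  root=27; inorder splits into left=[], right=[]
Reconstructed level-order: [19, 6, 27, 1, 17]


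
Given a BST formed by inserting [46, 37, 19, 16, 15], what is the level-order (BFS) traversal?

Tree insertion order: [46, 37, 19, 16, 15]
Tree (level-order array): [46, 37, None, 19, None, 16, None, 15]
BFS from the root, enqueuing left then right child of each popped node:
  queue [46] -> pop 46, enqueue [37], visited so far: [46]
  queue [37] -> pop 37, enqueue [19], visited so far: [46, 37]
  queue [19] -> pop 19, enqueue [16], visited so far: [46, 37, 19]
  queue [16] -> pop 16, enqueue [15], visited so far: [46, 37, 19, 16]
  queue [15] -> pop 15, enqueue [none], visited so far: [46, 37, 19, 16, 15]
Result: [46, 37, 19, 16, 15]


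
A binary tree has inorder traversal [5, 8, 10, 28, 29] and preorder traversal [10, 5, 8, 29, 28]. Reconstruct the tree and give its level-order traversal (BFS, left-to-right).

Inorder:  [5, 8, 10, 28, 29]
Preorder: [10, 5, 8, 29, 28]
Algorithm: preorder visits root first, so consume preorder in order;
for each root, split the current inorder slice at that value into
left-subtree inorder and right-subtree inorder, then recurse.
Recursive splits:
  root=10; inorder splits into left=[5, 8], right=[28, 29]
  root=5; inorder splits into left=[], right=[8]
  root=8; inorder splits into left=[], right=[]
  root=29; inorder splits into left=[28], right=[]
  root=28; inorder splits into left=[], right=[]
Reconstructed level-order: [10, 5, 29, 8, 28]


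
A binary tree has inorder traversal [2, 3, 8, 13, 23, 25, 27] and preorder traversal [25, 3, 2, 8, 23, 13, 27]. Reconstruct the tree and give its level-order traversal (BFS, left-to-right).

Inorder:  [2, 3, 8, 13, 23, 25, 27]
Preorder: [25, 3, 2, 8, 23, 13, 27]
Algorithm: preorder visits root first, so consume preorder in order;
for each root, split the current inorder slice at that value into
left-subtree inorder and right-subtree inorder, then recurse.
Recursive splits:
  root=25; inorder splits into left=[2, 3, 8, 13, 23], right=[27]
  root=3; inorder splits into left=[2], right=[8, 13, 23]
  root=2; inorder splits into left=[], right=[]
  root=8; inorder splits into left=[], right=[13, 23]
  root=23; inorder splits into left=[13], right=[]
  root=13; inorder splits into left=[], right=[]
  root=27; inorder splits into left=[], right=[]
Reconstructed level-order: [25, 3, 27, 2, 8, 23, 13]


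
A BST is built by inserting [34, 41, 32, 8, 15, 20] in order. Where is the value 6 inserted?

Starting tree (level order): [34, 32, 41, 8, None, None, None, None, 15, None, 20]
Insertion path: 34 -> 32 -> 8
Result: insert 6 as left child of 8
Final tree (level order): [34, 32, 41, 8, None, None, None, 6, 15, None, None, None, 20]


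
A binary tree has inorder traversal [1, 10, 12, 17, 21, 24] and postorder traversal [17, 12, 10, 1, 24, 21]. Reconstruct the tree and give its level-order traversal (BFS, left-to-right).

Inorder:   [1, 10, 12, 17, 21, 24]
Postorder: [17, 12, 10, 1, 24, 21]
Algorithm: postorder visits root last, so walk postorder right-to-left;
each value is the root of the current inorder slice — split it at that
value, recurse on the right subtree first, then the left.
Recursive splits:
  root=21; inorder splits into left=[1, 10, 12, 17], right=[24]
  root=24; inorder splits into left=[], right=[]
  root=1; inorder splits into left=[], right=[10, 12, 17]
  root=10; inorder splits into left=[], right=[12, 17]
  root=12; inorder splits into left=[], right=[17]
  root=17; inorder splits into left=[], right=[]
Reconstructed level-order: [21, 1, 24, 10, 12, 17]


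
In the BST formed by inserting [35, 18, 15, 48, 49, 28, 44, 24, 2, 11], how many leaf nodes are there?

Tree built from: [35, 18, 15, 48, 49, 28, 44, 24, 2, 11]
Tree (level-order array): [35, 18, 48, 15, 28, 44, 49, 2, None, 24, None, None, None, None, None, None, 11]
Rule: A leaf has 0 children.
Per-node child counts:
  node 35: 2 child(ren)
  node 18: 2 child(ren)
  node 15: 1 child(ren)
  node 2: 1 child(ren)
  node 11: 0 child(ren)
  node 28: 1 child(ren)
  node 24: 0 child(ren)
  node 48: 2 child(ren)
  node 44: 0 child(ren)
  node 49: 0 child(ren)
Matching nodes: [11, 24, 44, 49]
Count of leaf nodes: 4


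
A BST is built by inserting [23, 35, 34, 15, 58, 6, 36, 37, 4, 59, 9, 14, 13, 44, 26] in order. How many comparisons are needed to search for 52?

Search path for 52: 23 -> 35 -> 58 -> 36 -> 37 -> 44
Found: False
Comparisons: 6


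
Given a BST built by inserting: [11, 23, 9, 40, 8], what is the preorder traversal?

Tree insertion order: [11, 23, 9, 40, 8]
Tree (level-order array): [11, 9, 23, 8, None, None, 40]
Preorder traversal: [11, 9, 8, 23, 40]


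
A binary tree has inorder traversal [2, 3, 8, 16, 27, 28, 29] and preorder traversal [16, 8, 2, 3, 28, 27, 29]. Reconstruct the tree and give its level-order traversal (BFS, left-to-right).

Inorder:  [2, 3, 8, 16, 27, 28, 29]
Preorder: [16, 8, 2, 3, 28, 27, 29]
Algorithm: preorder visits root first, so consume preorder in order;
for each root, split the current inorder slice at that value into
left-subtree inorder and right-subtree inorder, then recurse.
Recursive splits:
  root=16; inorder splits into left=[2, 3, 8], right=[27, 28, 29]
  root=8; inorder splits into left=[2, 3], right=[]
  root=2; inorder splits into left=[], right=[3]
  root=3; inorder splits into left=[], right=[]
  root=28; inorder splits into left=[27], right=[29]
  root=27; inorder splits into left=[], right=[]
  root=29; inorder splits into left=[], right=[]
Reconstructed level-order: [16, 8, 28, 2, 27, 29, 3]


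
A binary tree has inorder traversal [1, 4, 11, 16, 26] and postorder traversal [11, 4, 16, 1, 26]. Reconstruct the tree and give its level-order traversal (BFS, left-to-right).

Inorder:   [1, 4, 11, 16, 26]
Postorder: [11, 4, 16, 1, 26]
Algorithm: postorder visits root last, so walk postorder right-to-left;
each value is the root of the current inorder slice — split it at that
value, recurse on the right subtree first, then the left.
Recursive splits:
  root=26; inorder splits into left=[1, 4, 11, 16], right=[]
  root=1; inorder splits into left=[], right=[4, 11, 16]
  root=16; inorder splits into left=[4, 11], right=[]
  root=4; inorder splits into left=[], right=[11]
  root=11; inorder splits into left=[], right=[]
Reconstructed level-order: [26, 1, 16, 4, 11]


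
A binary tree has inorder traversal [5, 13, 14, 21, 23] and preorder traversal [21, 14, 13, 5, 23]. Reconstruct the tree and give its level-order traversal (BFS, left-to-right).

Inorder:  [5, 13, 14, 21, 23]
Preorder: [21, 14, 13, 5, 23]
Algorithm: preorder visits root first, so consume preorder in order;
for each root, split the current inorder slice at that value into
left-subtree inorder and right-subtree inorder, then recurse.
Recursive splits:
  root=21; inorder splits into left=[5, 13, 14], right=[23]
  root=14; inorder splits into left=[5, 13], right=[]
  root=13; inorder splits into left=[5], right=[]
  root=5; inorder splits into left=[], right=[]
  root=23; inorder splits into left=[], right=[]
Reconstructed level-order: [21, 14, 23, 13, 5]


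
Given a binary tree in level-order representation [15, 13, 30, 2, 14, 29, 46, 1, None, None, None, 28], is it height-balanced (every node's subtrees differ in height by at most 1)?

Tree (level-order array): [15, 13, 30, 2, 14, 29, 46, 1, None, None, None, 28]
Definition: a tree is height-balanced if, at every node, |h(left) - h(right)| <= 1 (empty subtree has height -1).
Bottom-up per-node check:
  node 1: h_left=-1, h_right=-1, diff=0 [OK], height=0
  node 2: h_left=0, h_right=-1, diff=1 [OK], height=1
  node 14: h_left=-1, h_right=-1, diff=0 [OK], height=0
  node 13: h_left=1, h_right=0, diff=1 [OK], height=2
  node 28: h_left=-1, h_right=-1, diff=0 [OK], height=0
  node 29: h_left=0, h_right=-1, diff=1 [OK], height=1
  node 46: h_left=-1, h_right=-1, diff=0 [OK], height=0
  node 30: h_left=1, h_right=0, diff=1 [OK], height=2
  node 15: h_left=2, h_right=2, diff=0 [OK], height=3
All nodes satisfy the balance condition.
Result: Balanced


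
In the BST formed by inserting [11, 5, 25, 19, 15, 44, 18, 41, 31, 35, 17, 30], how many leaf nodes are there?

Tree built from: [11, 5, 25, 19, 15, 44, 18, 41, 31, 35, 17, 30]
Tree (level-order array): [11, 5, 25, None, None, 19, 44, 15, None, 41, None, None, 18, 31, None, 17, None, 30, 35]
Rule: A leaf has 0 children.
Per-node child counts:
  node 11: 2 child(ren)
  node 5: 0 child(ren)
  node 25: 2 child(ren)
  node 19: 1 child(ren)
  node 15: 1 child(ren)
  node 18: 1 child(ren)
  node 17: 0 child(ren)
  node 44: 1 child(ren)
  node 41: 1 child(ren)
  node 31: 2 child(ren)
  node 30: 0 child(ren)
  node 35: 0 child(ren)
Matching nodes: [5, 17, 30, 35]
Count of leaf nodes: 4


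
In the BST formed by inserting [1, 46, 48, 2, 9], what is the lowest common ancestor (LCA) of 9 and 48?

Tree insertion order: [1, 46, 48, 2, 9]
Tree (level-order array): [1, None, 46, 2, 48, None, 9]
In a BST, the LCA of p=9, q=48 is the first node v on the
root-to-leaf path with p <= v <= q (go left if both < v, right if both > v).
Walk from root:
  at 1: both 9 and 48 > 1, go right
  at 46: 9 <= 46 <= 48, this is the LCA
LCA = 46


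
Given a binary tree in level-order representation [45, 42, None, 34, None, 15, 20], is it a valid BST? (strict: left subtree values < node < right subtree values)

Level-order array: [45, 42, None, 34, None, 15, 20]
Validate using subtree bounds (lo, hi): at each node, require lo < value < hi,
then recurse left with hi=value and right with lo=value.
Preorder trace (stopping at first violation):
  at node 45 with bounds (-inf, +inf): OK
  at node 42 with bounds (-inf, 45): OK
  at node 34 with bounds (-inf, 42): OK
  at node 15 with bounds (-inf, 34): OK
  at node 20 with bounds (34, 42): VIOLATION
Node 20 violates its bound: not (34 < 20 < 42).
Result: Not a valid BST


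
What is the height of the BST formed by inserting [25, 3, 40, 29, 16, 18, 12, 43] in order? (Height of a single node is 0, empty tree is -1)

Insertion order: [25, 3, 40, 29, 16, 18, 12, 43]
Tree (level-order array): [25, 3, 40, None, 16, 29, 43, 12, 18]
Compute height bottom-up (empty subtree = -1):
  height(12) = 1 + max(-1, -1) = 0
  height(18) = 1 + max(-1, -1) = 0
  height(16) = 1 + max(0, 0) = 1
  height(3) = 1 + max(-1, 1) = 2
  height(29) = 1 + max(-1, -1) = 0
  height(43) = 1 + max(-1, -1) = 0
  height(40) = 1 + max(0, 0) = 1
  height(25) = 1 + max(2, 1) = 3
Height = 3


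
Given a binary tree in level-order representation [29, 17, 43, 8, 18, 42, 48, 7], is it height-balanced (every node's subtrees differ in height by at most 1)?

Tree (level-order array): [29, 17, 43, 8, 18, 42, 48, 7]
Definition: a tree is height-balanced if, at every node, |h(left) - h(right)| <= 1 (empty subtree has height -1).
Bottom-up per-node check:
  node 7: h_left=-1, h_right=-1, diff=0 [OK], height=0
  node 8: h_left=0, h_right=-1, diff=1 [OK], height=1
  node 18: h_left=-1, h_right=-1, diff=0 [OK], height=0
  node 17: h_left=1, h_right=0, diff=1 [OK], height=2
  node 42: h_left=-1, h_right=-1, diff=0 [OK], height=0
  node 48: h_left=-1, h_right=-1, diff=0 [OK], height=0
  node 43: h_left=0, h_right=0, diff=0 [OK], height=1
  node 29: h_left=2, h_right=1, diff=1 [OK], height=3
All nodes satisfy the balance condition.
Result: Balanced


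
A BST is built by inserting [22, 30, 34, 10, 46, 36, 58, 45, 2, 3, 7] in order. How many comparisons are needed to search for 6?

Search path for 6: 22 -> 10 -> 2 -> 3 -> 7
Found: False
Comparisons: 5


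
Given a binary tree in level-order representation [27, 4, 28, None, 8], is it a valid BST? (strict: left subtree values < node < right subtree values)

Level-order array: [27, 4, 28, None, 8]
Validate using subtree bounds (lo, hi): at each node, require lo < value < hi,
then recurse left with hi=value and right with lo=value.
Preorder trace (stopping at first violation):
  at node 27 with bounds (-inf, +inf): OK
  at node 4 with bounds (-inf, 27): OK
  at node 8 with bounds (4, 27): OK
  at node 28 with bounds (27, +inf): OK
No violation found at any node.
Result: Valid BST


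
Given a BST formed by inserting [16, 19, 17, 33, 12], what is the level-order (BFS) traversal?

Tree insertion order: [16, 19, 17, 33, 12]
Tree (level-order array): [16, 12, 19, None, None, 17, 33]
BFS from the root, enqueuing left then right child of each popped node:
  queue [16] -> pop 16, enqueue [12, 19], visited so far: [16]
  queue [12, 19] -> pop 12, enqueue [none], visited so far: [16, 12]
  queue [19] -> pop 19, enqueue [17, 33], visited so far: [16, 12, 19]
  queue [17, 33] -> pop 17, enqueue [none], visited so far: [16, 12, 19, 17]
  queue [33] -> pop 33, enqueue [none], visited so far: [16, 12, 19, 17, 33]
Result: [16, 12, 19, 17, 33]


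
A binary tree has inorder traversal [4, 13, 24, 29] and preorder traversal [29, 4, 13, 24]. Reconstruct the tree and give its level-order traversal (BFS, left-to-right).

Inorder:  [4, 13, 24, 29]
Preorder: [29, 4, 13, 24]
Algorithm: preorder visits root first, so consume preorder in order;
for each root, split the current inorder slice at that value into
left-subtree inorder and right-subtree inorder, then recurse.
Recursive splits:
  root=29; inorder splits into left=[4, 13, 24], right=[]
  root=4; inorder splits into left=[], right=[13, 24]
  root=13; inorder splits into left=[], right=[24]
  root=24; inorder splits into left=[], right=[]
Reconstructed level-order: [29, 4, 13, 24]


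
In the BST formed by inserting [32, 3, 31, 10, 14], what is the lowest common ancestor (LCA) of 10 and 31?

Tree insertion order: [32, 3, 31, 10, 14]
Tree (level-order array): [32, 3, None, None, 31, 10, None, None, 14]
In a BST, the LCA of p=10, q=31 is the first node v on the
root-to-leaf path with p <= v <= q (go left if both < v, right if both > v).
Walk from root:
  at 32: both 10 and 31 < 32, go left
  at 3: both 10 and 31 > 3, go right
  at 31: 10 <= 31 <= 31, this is the LCA
LCA = 31


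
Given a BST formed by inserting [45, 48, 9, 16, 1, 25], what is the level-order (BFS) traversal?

Tree insertion order: [45, 48, 9, 16, 1, 25]
Tree (level-order array): [45, 9, 48, 1, 16, None, None, None, None, None, 25]
BFS from the root, enqueuing left then right child of each popped node:
  queue [45] -> pop 45, enqueue [9, 48], visited so far: [45]
  queue [9, 48] -> pop 9, enqueue [1, 16], visited so far: [45, 9]
  queue [48, 1, 16] -> pop 48, enqueue [none], visited so far: [45, 9, 48]
  queue [1, 16] -> pop 1, enqueue [none], visited so far: [45, 9, 48, 1]
  queue [16] -> pop 16, enqueue [25], visited so far: [45, 9, 48, 1, 16]
  queue [25] -> pop 25, enqueue [none], visited so far: [45, 9, 48, 1, 16, 25]
Result: [45, 9, 48, 1, 16, 25]


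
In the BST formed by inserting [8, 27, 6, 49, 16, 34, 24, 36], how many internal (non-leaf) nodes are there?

Tree built from: [8, 27, 6, 49, 16, 34, 24, 36]
Tree (level-order array): [8, 6, 27, None, None, 16, 49, None, 24, 34, None, None, None, None, 36]
Rule: An internal node has at least one child.
Per-node child counts:
  node 8: 2 child(ren)
  node 6: 0 child(ren)
  node 27: 2 child(ren)
  node 16: 1 child(ren)
  node 24: 0 child(ren)
  node 49: 1 child(ren)
  node 34: 1 child(ren)
  node 36: 0 child(ren)
Matching nodes: [8, 27, 16, 49, 34]
Count of internal (non-leaf) nodes: 5


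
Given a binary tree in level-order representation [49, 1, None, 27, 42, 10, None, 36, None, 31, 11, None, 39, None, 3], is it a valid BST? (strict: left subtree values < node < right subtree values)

Level-order array: [49, 1, None, 27, 42, 10, None, 36, None, 31, 11, None, 39, None, 3]
Validate using subtree bounds (lo, hi): at each node, require lo < value < hi,
then recurse left with hi=value and right with lo=value.
Preorder trace (stopping at first violation):
  at node 49 with bounds (-inf, +inf): OK
  at node 1 with bounds (-inf, 49): OK
  at node 27 with bounds (-inf, 1): VIOLATION
Node 27 violates its bound: not (-inf < 27 < 1).
Result: Not a valid BST


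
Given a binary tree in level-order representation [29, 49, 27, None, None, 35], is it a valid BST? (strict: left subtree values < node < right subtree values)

Level-order array: [29, 49, 27, None, None, 35]
Validate using subtree bounds (lo, hi): at each node, require lo < value < hi,
then recurse left with hi=value and right with lo=value.
Preorder trace (stopping at first violation):
  at node 29 with bounds (-inf, +inf): OK
  at node 49 with bounds (-inf, 29): VIOLATION
Node 49 violates its bound: not (-inf < 49 < 29).
Result: Not a valid BST


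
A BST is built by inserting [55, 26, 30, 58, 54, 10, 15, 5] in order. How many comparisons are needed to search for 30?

Search path for 30: 55 -> 26 -> 30
Found: True
Comparisons: 3


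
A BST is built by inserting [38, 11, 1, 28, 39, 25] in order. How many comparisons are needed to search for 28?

Search path for 28: 38 -> 11 -> 28
Found: True
Comparisons: 3


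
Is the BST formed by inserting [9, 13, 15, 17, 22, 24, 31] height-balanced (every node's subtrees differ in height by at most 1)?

Tree (level-order array): [9, None, 13, None, 15, None, 17, None, 22, None, 24, None, 31]
Definition: a tree is height-balanced if, at every node, |h(left) - h(right)| <= 1 (empty subtree has height -1).
Bottom-up per-node check:
  node 31: h_left=-1, h_right=-1, diff=0 [OK], height=0
  node 24: h_left=-1, h_right=0, diff=1 [OK], height=1
  node 22: h_left=-1, h_right=1, diff=2 [FAIL (|-1-1|=2 > 1)], height=2
  node 17: h_left=-1, h_right=2, diff=3 [FAIL (|-1-2|=3 > 1)], height=3
  node 15: h_left=-1, h_right=3, diff=4 [FAIL (|-1-3|=4 > 1)], height=4
  node 13: h_left=-1, h_right=4, diff=5 [FAIL (|-1-4|=5 > 1)], height=5
  node 9: h_left=-1, h_right=5, diff=6 [FAIL (|-1-5|=6 > 1)], height=6
Node 22 violates the condition: |-1 - 1| = 2 > 1.
Result: Not balanced


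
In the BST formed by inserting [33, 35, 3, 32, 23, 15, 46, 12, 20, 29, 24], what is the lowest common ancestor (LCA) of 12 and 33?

Tree insertion order: [33, 35, 3, 32, 23, 15, 46, 12, 20, 29, 24]
Tree (level-order array): [33, 3, 35, None, 32, None, 46, 23, None, None, None, 15, 29, 12, 20, 24]
In a BST, the LCA of p=12, q=33 is the first node v on the
root-to-leaf path with p <= v <= q (go left if both < v, right if both > v).
Walk from root:
  at 33: 12 <= 33 <= 33, this is the LCA
LCA = 33


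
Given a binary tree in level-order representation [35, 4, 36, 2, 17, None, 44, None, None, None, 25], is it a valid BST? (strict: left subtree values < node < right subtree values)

Level-order array: [35, 4, 36, 2, 17, None, 44, None, None, None, 25]
Validate using subtree bounds (lo, hi): at each node, require lo < value < hi,
then recurse left with hi=value and right with lo=value.
Preorder trace (stopping at first violation):
  at node 35 with bounds (-inf, +inf): OK
  at node 4 with bounds (-inf, 35): OK
  at node 2 with bounds (-inf, 4): OK
  at node 17 with bounds (4, 35): OK
  at node 25 with bounds (17, 35): OK
  at node 36 with bounds (35, +inf): OK
  at node 44 with bounds (36, +inf): OK
No violation found at any node.
Result: Valid BST


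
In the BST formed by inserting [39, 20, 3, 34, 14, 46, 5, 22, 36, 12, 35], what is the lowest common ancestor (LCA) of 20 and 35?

Tree insertion order: [39, 20, 3, 34, 14, 46, 5, 22, 36, 12, 35]
Tree (level-order array): [39, 20, 46, 3, 34, None, None, None, 14, 22, 36, 5, None, None, None, 35, None, None, 12]
In a BST, the LCA of p=20, q=35 is the first node v on the
root-to-leaf path with p <= v <= q (go left if both < v, right if both > v).
Walk from root:
  at 39: both 20 and 35 < 39, go left
  at 20: 20 <= 20 <= 35, this is the LCA
LCA = 20


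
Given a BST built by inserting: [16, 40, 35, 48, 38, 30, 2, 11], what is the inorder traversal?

Tree insertion order: [16, 40, 35, 48, 38, 30, 2, 11]
Tree (level-order array): [16, 2, 40, None, 11, 35, 48, None, None, 30, 38]
Inorder traversal: [2, 11, 16, 30, 35, 38, 40, 48]


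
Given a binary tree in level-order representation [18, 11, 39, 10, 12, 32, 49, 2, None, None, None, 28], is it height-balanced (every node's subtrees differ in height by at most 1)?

Tree (level-order array): [18, 11, 39, 10, 12, 32, 49, 2, None, None, None, 28]
Definition: a tree is height-balanced if, at every node, |h(left) - h(right)| <= 1 (empty subtree has height -1).
Bottom-up per-node check:
  node 2: h_left=-1, h_right=-1, diff=0 [OK], height=0
  node 10: h_left=0, h_right=-1, diff=1 [OK], height=1
  node 12: h_left=-1, h_right=-1, diff=0 [OK], height=0
  node 11: h_left=1, h_right=0, diff=1 [OK], height=2
  node 28: h_left=-1, h_right=-1, diff=0 [OK], height=0
  node 32: h_left=0, h_right=-1, diff=1 [OK], height=1
  node 49: h_left=-1, h_right=-1, diff=0 [OK], height=0
  node 39: h_left=1, h_right=0, diff=1 [OK], height=2
  node 18: h_left=2, h_right=2, diff=0 [OK], height=3
All nodes satisfy the balance condition.
Result: Balanced


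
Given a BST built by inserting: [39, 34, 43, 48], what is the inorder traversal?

Tree insertion order: [39, 34, 43, 48]
Tree (level-order array): [39, 34, 43, None, None, None, 48]
Inorder traversal: [34, 39, 43, 48]


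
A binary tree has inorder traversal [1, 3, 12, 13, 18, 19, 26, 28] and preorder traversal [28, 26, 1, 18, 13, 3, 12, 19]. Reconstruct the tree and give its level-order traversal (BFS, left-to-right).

Inorder:  [1, 3, 12, 13, 18, 19, 26, 28]
Preorder: [28, 26, 1, 18, 13, 3, 12, 19]
Algorithm: preorder visits root first, so consume preorder in order;
for each root, split the current inorder slice at that value into
left-subtree inorder and right-subtree inorder, then recurse.
Recursive splits:
  root=28; inorder splits into left=[1, 3, 12, 13, 18, 19, 26], right=[]
  root=26; inorder splits into left=[1, 3, 12, 13, 18, 19], right=[]
  root=1; inorder splits into left=[], right=[3, 12, 13, 18, 19]
  root=18; inorder splits into left=[3, 12, 13], right=[19]
  root=13; inorder splits into left=[3, 12], right=[]
  root=3; inorder splits into left=[], right=[12]
  root=12; inorder splits into left=[], right=[]
  root=19; inorder splits into left=[], right=[]
Reconstructed level-order: [28, 26, 1, 18, 13, 19, 3, 12]


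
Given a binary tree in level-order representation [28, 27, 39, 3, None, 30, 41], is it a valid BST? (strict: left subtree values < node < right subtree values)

Level-order array: [28, 27, 39, 3, None, 30, 41]
Validate using subtree bounds (lo, hi): at each node, require lo < value < hi,
then recurse left with hi=value and right with lo=value.
Preorder trace (stopping at first violation):
  at node 28 with bounds (-inf, +inf): OK
  at node 27 with bounds (-inf, 28): OK
  at node 3 with bounds (-inf, 27): OK
  at node 39 with bounds (28, +inf): OK
  at node 30 with bounds (28, 39): OK
  at node 41 with bounds (39, +inf): OK
No violation found at any node.
Result: Valid BST


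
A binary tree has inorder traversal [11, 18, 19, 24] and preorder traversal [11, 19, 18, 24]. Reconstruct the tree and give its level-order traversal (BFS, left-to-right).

Inorder:  [11, 18, 19, 24]
Preorder: [11, 19, 18, 24]
Algorithm: preorder visits root first, so consume preorder in order;
for each root, split the current inorder slice at that value into
left-subtree inorder and right-subtree inorder, then recurse.
Recursive splits:
  root=11; inorder splits into left=[], right=[18, 19, 24]
  root=19; inorder splits into left=[18], right=[24]
  root=18; inorder splits into left=[], right=[]
  root=24; inorder splits into left=[], right=[]
Reconstructed level-order: [11, 19, 18, 24]


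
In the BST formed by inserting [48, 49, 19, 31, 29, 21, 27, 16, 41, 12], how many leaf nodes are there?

Tree built from: [48, 49, 19, 31, 29, 21, 27, 16, 41, 12]
Tree (level-order array): [48, 19, 49, 16, 31, None, None, 12, None, 29, 41, None, None, 21, None, None, None, None, 27]
Rule: A leaf has 0 children.
Per-node child counts:
  node 48: 2 child(ren)
  node 19: 2 child(ren)
  node 16: 1 child(ren)
  node 12: 0 child(ren)
  node 31: 2 child(ren)
  node 29: 1 child(ren)
  node 21: 1 child(ren)
  node 27: 0 child(ren)
  node 41: 0 child(ren)
  node 49: 0 child(ren)
Matching nodes: [12, 27, 41, 49]
Count of leaf nodes: 4
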